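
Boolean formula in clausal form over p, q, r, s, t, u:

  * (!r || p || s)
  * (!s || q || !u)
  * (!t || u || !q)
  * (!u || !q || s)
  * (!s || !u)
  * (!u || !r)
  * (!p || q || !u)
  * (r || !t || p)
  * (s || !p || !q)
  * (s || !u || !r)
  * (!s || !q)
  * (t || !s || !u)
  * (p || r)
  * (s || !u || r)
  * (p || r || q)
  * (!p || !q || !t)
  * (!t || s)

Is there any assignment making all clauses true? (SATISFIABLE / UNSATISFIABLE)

Branch on p: take p = True.
For the remaining variables, q = False, r = False, s = True, t = False, u = False works.
Every clause has at least one true literal under this assignment.
So p=T, q=F, r=F, s=T, t=F, u=F is a satisfying assignment.

SATISFIABLE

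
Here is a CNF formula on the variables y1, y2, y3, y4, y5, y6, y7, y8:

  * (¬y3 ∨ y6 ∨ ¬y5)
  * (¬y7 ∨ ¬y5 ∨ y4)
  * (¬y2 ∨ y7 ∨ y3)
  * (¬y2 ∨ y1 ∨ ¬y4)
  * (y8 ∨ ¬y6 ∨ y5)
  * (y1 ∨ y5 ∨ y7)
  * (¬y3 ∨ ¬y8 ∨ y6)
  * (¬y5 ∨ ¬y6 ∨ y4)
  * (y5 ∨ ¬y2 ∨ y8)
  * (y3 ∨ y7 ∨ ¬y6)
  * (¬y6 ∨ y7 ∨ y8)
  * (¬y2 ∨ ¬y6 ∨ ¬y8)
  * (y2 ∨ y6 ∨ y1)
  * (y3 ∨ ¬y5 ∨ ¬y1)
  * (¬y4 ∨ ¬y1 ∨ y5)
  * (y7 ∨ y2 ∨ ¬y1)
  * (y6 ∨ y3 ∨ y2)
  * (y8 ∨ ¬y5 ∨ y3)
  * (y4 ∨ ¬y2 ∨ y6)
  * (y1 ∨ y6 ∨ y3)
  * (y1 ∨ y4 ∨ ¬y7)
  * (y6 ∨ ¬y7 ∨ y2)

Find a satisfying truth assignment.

Set y1 = False and propagate.
The remaining clauses are satisfied by y2 = False, y3 = True, y4 = True, y5 = True, y6 = True, y7 = True, y8 = False.

y1=F, y2=F, y3=T, y4=T, y5=T, y6=T, y7=T, y8=F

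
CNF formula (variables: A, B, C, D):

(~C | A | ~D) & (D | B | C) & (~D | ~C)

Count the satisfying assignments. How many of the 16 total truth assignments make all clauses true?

10

Split on C, then D.
  C=1, D=1: a clause becomes empty — 0.
  C=1, D=0: remaining (A,B) ∈ {(0,0); (0,1); (1,0); (1,1)} — 4.
  C=0, D=1: remaining (A,B) ∈ {(0,0); (0,1); (1,0); (1,1)} — 4.
  C=0, D=0: remaining (A,B) ∈ {(0,1); (1,1)} — 2.
Total: 0 + 4 + 4 + 2 = 10.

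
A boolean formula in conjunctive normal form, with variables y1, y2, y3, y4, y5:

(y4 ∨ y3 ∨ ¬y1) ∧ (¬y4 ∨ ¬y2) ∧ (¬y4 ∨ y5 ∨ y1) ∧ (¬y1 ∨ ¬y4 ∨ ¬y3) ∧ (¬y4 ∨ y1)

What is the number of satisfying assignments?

Split on y4, then y1.
  y4=1, y1=1: remaining (y2,y3,y5) ∈ {(0,0,0); (0,0,1)} — 2.
  y4=1, y1=0: a clause becomes empty — 0.
  y4=0, y1=1: remaining (y2,y3,y5) ∈ {(0,1,0); (0,1,1); (1,1,0); (1,1,1)} — 4.
  y4=0, y1=0: y2, y3, y5 free → 2^3 = 8.
Total: 2 + 0 + 4 + 8 = 14.

14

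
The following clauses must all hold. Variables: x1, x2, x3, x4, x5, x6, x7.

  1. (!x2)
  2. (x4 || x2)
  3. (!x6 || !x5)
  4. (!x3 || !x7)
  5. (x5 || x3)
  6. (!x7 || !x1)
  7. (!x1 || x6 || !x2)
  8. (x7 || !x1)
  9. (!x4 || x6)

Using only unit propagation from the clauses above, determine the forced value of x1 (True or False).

(!x2) is a unit clause: x2 = False.
From (x4 || x2) and x2 = False: x4 = True.
(x6 || !x4): since x4 = True, the clause reduces to (x6). x6 = True.
(!x5 || !x6) with x6 = True leaves only !x5, so x5 = False.
From (x3 || x5) and x5 = False: x3 = True.
(!x7 || !x3) with x3 = True leaves only !x7, so x7 = False.
(!x1 || x7): since x7 = False, the clause reduces to (!x1). x1 = False.

False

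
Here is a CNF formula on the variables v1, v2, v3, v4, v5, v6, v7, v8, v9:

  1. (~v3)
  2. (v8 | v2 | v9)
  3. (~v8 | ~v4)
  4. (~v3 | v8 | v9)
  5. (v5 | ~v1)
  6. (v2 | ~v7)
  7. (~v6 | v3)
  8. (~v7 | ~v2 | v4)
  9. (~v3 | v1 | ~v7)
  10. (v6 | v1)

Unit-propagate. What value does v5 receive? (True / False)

True

(~v3) stands alone — v3 = False.
From (v3 | ~v6) and v3 = False: v6 = False.
In (v1 | v6), v6 is now false; v1 must hold, so v1 = True.
From (~v1 | v5) and v1 = True: v5 = True.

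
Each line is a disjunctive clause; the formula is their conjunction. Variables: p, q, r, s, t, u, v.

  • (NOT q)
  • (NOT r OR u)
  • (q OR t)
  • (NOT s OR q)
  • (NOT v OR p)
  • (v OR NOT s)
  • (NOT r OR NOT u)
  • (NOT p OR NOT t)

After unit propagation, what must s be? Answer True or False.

Unit clause (NOT q) sets q = False.
(t OR q) with q = False leaves only t, so t = True.
In (q OR NOT s), q is now false; NOT s must hold, so s = False.

False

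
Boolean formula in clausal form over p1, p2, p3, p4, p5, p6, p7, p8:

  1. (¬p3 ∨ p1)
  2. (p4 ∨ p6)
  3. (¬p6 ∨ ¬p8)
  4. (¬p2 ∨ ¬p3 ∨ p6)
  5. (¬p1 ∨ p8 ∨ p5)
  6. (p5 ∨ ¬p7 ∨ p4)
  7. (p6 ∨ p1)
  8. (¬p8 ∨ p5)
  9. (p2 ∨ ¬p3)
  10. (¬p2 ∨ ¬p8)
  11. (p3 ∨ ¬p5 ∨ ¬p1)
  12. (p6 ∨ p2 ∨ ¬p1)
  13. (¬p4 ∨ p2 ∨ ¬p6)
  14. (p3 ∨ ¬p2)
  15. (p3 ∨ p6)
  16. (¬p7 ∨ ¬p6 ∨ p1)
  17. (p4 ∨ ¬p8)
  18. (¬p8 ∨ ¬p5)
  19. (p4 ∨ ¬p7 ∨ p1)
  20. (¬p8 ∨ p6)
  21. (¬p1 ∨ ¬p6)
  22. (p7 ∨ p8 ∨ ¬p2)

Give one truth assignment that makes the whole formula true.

p1=F  p2=F  p3=F  p4=F  p5=T  p6=T  p7=F  p8=F

Set p1 = False and propagate.
  then p3 is forced to False.
  then p6 is forced to True.
  then p8 is forced to False.
  then p2 is forced to False.
  then p4 is forced to False.
  then p7 is forced to False.
p5 is now unconstrained; take p5 = True.
Every clause has at least one true literal under this assignment.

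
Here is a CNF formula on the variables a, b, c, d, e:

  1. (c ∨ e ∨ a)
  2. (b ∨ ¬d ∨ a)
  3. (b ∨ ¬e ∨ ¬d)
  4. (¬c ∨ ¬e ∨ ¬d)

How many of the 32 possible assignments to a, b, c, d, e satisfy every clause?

21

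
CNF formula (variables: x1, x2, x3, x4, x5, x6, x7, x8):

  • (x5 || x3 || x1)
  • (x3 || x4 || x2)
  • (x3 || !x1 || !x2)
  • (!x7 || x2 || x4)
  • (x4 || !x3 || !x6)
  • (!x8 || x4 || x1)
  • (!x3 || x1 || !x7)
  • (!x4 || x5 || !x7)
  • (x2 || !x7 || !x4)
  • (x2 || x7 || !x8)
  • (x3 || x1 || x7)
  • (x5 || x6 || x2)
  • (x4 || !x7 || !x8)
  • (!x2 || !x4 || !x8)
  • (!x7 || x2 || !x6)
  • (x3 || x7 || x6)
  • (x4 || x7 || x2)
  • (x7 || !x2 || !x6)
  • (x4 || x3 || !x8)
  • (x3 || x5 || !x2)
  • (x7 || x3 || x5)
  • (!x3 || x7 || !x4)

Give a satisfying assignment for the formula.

x1=1, x2=1, x3=1, x4=0, x5=0, x6=0, x7=1, x8=0

Check each clause:
  1. (x3 || x5 || x1) — x1 is true.
  2. (x3 || x4 || x2) — x2 is true.
  3. (!x2 || !x1 || x3) — x3 is true.
  4. (x2 || !x7 || x4) — x2 is true.
  5. (!x3 || x4 || !x6) — !x6 is true.
  6. (!x8 || x1 || x4) — !x8 is true.
  7. (!x7 || !x3 || x1) — x1 is true.
  8. (!x7 || x5 || !x4) — !x4 is true.
  9. (x2 || !x7 || !x4) — x2 is true.
  10. (x7 || x2 || !x8) — !x8 is true.
  11. (x3 || x7 || x1) — x1 is true.
  12. (x2 || x5 || x6) — x2 is true.
  13. (!x7 || !x8 || x4) — !x8 is true.
  14. (!x8 || !x4 || !x2) — !x8 is true.
  15. (x2 || !x7 || !x6) — x2 is true.
  16. (x7 || x6 || x3) — x3 is true.
  17. (x7 || x2 || x4) — x2 is true.
  18. (!x2 || !x6 || x7) — !x6 is true.
  19. (!x8 || x3 || x4) — !x8 is true.
  20. (x3 || !x2 || x5) — x3 is true.
  21. (x7 || x3 || x5) — x3 is true.
  22. (!x4 || x7 || !x3) — !x4 is true.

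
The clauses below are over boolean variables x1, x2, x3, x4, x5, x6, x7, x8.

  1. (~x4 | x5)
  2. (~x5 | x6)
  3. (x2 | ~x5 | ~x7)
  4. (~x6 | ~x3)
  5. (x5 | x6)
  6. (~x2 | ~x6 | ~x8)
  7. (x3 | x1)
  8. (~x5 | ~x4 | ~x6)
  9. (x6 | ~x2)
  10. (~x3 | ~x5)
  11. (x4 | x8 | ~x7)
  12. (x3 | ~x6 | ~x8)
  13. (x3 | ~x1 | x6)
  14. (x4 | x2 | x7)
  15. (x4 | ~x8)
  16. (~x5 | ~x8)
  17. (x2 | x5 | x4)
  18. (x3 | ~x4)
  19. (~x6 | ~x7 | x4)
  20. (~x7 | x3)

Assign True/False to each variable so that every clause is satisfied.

Try x1 = True.
Try x2 = True.
  then x6 is forced to True.
  then x3 is forced to False.
  then x8 is forced to False.
  then x4 is forced to False.
  then x7 is forced to False.
x5 is now unconstrained; take x5 = False.
Every clause has at least one true literal under this assignment.

x1 = 1  x2 = 1  x3 = 0  x4 = 0  x5 = 0  x6 = 1  x7 = 0  x8 = 0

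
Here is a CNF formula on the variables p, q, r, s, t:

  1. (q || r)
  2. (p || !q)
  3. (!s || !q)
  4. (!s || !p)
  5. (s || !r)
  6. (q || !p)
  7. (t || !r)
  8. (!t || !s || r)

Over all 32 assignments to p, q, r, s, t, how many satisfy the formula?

3

The models are:
  p=0 q=0 r=1 s=1 t=1
  p=1 q=1 r=0 s=0 t=0
  p=1 q=1 r=0 s=0 t=1
Count: 3.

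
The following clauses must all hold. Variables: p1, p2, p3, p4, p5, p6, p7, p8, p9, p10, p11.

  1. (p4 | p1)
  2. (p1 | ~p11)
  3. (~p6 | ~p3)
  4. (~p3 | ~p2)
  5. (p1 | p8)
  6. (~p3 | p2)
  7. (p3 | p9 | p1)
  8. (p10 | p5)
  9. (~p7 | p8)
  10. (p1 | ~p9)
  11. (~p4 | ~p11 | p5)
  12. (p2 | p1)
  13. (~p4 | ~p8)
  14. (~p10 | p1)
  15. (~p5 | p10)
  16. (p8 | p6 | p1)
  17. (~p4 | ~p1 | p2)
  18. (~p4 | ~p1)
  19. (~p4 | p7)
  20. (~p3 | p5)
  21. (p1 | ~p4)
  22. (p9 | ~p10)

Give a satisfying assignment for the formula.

p11 occurs only negated in the remaining clauses — set p11 = False.
Try p1 = True.
  then p4 is forced to False.
Try p2 = True.
  then p3 is forced to False.
Try p5 = False.
  then p10 is forced to True.
  then p9 is forced to True.
For the remaining variables, p6 = False, p7 = False, p8 = True works.
Check each clause:
  1. (p4 | p1) — p1 is true.
  2. (p1 | ~p11) — p1 is true.
  3. (~p6 | ~p3) — ~p6 is true.
  4. (~p2 | ~p3) — ~p3 is true.
  5. (p1 | p8) — p8 is true.
  6. (p2 | ~p3) — p2 is true.
  7. (p9 | p3 | p1) — p1 is true.
  8. (p10 | p5) — p10 is true.
  9. (p8 | ~p7) — p8 is true.
  10. (p1 | ~p9) — p1 is true.
  11. (~p11 | p5 | ~p4) — ~p4 is true.
  12. (p1 | p2) — p1 is true.
  13. (~p4 | ~p8) — ~p4 is true.
  14. (~p10 | p1) — p1 is true.
  15. (p10 | ~p5) — p10 is true.
  16. (p6 | p1 | p8) — p8 is true.
  17. (p2 | ~p4 | ~p1) — p2 is true.
  18. (~p1 | ~p4) — ~p4 is true.
  19. (~p4 | p7) — ~p4 is true.
  20. (p5 | ~p3) — ~p3 is true.
  21. (~p4 | p1) — p1 is true.
  22. (p9 | ~p10) — p9 is true.

p1=True, p2=True, p3=False, p4=False, p5=False, p6=False, p7=False, p8=True, p9=True, p10=True, p11=False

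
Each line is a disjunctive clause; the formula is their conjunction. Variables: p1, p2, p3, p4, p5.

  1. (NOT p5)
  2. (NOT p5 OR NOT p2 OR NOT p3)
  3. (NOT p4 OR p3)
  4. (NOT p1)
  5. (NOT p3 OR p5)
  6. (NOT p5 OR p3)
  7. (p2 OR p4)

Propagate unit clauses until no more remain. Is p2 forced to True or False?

True

(NOT p5) stands alone — p5 = False.
(NOT p1) is a unit clause: p1 = False.
From (NOT p3 OR p5) and p5 = False: p3 = False.
(NOT p4 OR p3) with p3 = False leaves only NOT p4, so p4 = False.
In (p2 OR p4), p4 is now false; p2 must hold, so p2 = True.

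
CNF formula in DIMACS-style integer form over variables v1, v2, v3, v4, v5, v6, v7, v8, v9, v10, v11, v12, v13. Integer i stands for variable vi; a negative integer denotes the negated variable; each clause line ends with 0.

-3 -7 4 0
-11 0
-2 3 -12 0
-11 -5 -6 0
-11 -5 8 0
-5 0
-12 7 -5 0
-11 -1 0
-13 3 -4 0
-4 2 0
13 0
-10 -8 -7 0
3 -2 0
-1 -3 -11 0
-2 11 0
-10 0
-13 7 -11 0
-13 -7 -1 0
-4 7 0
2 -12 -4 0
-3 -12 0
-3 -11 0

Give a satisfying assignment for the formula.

v1 = F  v2 = F  v3 = F  v4 = F  v5 = F  v6 = T  v7 = F  v8 = T  v9 = F  v10 = F  v11 = F  v12 = T  v13 = T

Check each clause:
  1. (¬v3 ∨ ¬v7 ∨ v4) — ¬v7 is true.
  2. (¬v11) — ¬v11 is true.
  3. (v3 ∨ ¬v2 ∨ ¬v12) — ¬v2 is true.
  4. (¬v6 ∨ ¬v5 ∨ ¬v11) — ¬v5 is true.
  5. (¬v11 ∨ ¬v5 ∨ v8) — v8 is true.
  6. (¬v5) — ¬v5 is true.
  7. (v7 ∨ ¬v12 ∨ ¬v5) — ¬v5 is true.
  8. (¬v11 ∨ ¬v1) — ¬v11 is true.
  9. (¬v4 ∨ ¬v13 ∨ v3) — ¬v4 is true.
  10. (v2 ∨ ¬v4) — ¬v4 is true.
  11. (v13) — v13 is true.
  12. (¬v8 ∨ ¬v7 ∨ ¬v10) — ¬v7 is true.
  13. (v3 ∨ ¬v2) — ¬v2 is true.
  14. (¬v3 ∨ ¬v11 ∨ ¬v1) — ¬v3 is true.
  15. (¬v2 ∨ v11) — ¬v2 is true.
  16. (¬v10) — ¬v10 is true.
  17. (¬v13 ∨ v7 ∨ ¬v11) — ¬v11 is true.
  18. (¬v1 ∨ ¬v7 ∨ ¬v13) — ¬v7 is true.
  19. (¬v4 ∨ v7) — ¬v4 is true.
  20. (¬v4 ∨ v2 ∨ ¬v12) — ¬v4 is true.
  21. (¬v3 ∨ ¬v12) — ¬v3 is true.
  22. (¬v3 ∨ ¬v11) — ¬v11 is true.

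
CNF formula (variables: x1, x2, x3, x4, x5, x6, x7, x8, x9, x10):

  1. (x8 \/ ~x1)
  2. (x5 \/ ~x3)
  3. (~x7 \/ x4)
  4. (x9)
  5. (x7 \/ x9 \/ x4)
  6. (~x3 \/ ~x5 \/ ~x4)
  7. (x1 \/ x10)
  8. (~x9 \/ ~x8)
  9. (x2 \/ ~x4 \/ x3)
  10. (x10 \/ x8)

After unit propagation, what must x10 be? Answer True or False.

(x9) stands alone — x9 = True.
(~x9 \/ ~x8) with x9 = True leaves only ~x8, so x8 = False.
(~x1 \/ x8) with x8 = False leaves only ~x1, so x1 = False.
From (x10 \/ x1) and x1 = False: x10 = True.

True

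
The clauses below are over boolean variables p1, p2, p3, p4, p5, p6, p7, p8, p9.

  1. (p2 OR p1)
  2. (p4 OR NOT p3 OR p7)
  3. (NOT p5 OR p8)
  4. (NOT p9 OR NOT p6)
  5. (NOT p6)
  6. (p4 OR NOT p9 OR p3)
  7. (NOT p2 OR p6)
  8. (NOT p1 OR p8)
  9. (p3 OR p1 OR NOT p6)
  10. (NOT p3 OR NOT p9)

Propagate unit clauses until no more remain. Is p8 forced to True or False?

True

(NOT p6) stands alone — p6 = False.
From (NOT p2 OR p6) and p6 = False: p2 = False.
(p2 OR p1) with p2 = False leaves only p1, so p1 = True.
In (NOT p1 OR p8), NOT p1 is now false; p8 must hold, so p8 = True.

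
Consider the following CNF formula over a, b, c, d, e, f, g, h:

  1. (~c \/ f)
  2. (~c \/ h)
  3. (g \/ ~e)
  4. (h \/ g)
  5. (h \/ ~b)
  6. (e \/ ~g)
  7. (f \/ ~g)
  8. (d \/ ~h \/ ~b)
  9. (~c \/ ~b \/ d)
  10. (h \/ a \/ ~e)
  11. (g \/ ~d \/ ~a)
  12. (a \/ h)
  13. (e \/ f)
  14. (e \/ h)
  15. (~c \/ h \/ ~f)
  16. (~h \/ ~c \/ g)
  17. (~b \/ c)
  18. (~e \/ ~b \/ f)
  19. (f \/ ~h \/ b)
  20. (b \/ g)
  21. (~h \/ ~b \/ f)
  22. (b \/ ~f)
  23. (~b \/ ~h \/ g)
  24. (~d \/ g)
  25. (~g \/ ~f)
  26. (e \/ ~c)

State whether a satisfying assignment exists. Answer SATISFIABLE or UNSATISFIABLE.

UNSATISFIABLE

h = True:
  b = True:
    propagation gives d=True, c=True, f=True, g=True; an empty clause results — contradiction.
  b = False:
    propagation gives f=True; an empty clause results — contradiction.
h = False:
  propagation gives c=False, g=True, b=False, e=True; an empty clause results — contradiction.
Every branch closes, so no satisfying assignment exists.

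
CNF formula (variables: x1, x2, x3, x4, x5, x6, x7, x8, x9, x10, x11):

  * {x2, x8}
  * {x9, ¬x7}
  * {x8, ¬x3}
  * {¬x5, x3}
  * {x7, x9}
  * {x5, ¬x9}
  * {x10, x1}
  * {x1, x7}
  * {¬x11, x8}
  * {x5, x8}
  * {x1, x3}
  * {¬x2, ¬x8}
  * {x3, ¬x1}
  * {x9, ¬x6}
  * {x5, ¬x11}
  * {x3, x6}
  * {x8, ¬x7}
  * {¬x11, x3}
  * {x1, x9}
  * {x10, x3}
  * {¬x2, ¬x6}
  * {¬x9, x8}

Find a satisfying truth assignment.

x1 = False, x2 = False, x3 = True, x4 = True, x5 = True, x6 = True, x7 = True, x8 = True, x9 = True, x10 = True, x11 = False

Check each clause:
  1. {x8, x2} — x8 is true.
  2. {x9, ¬x7} — x9 is true.
  3. {x8, ¬x3} — x8 is true.
  4. {¬x5, x3} — x3 is true.
  5. {x7, x9} — x9 is true.
  6. {¬x9, x5} — x5 is true.
  7. {x10, x1} — x10 is true.
  8. {x7, x1} — x7 is true.
  9. {¬x11, x8} — x8 is true.
  10. {x8, x5} — x8 is true.
  11. {x3, x1} — x3 is true.
  12. {¬x2, ¬x8} — ¬x2 is true.
  13. {x3, ¬x1} — x3 is true.
  14. {x9, ¬x6} — x9 is true.
  15. {x5, ¬x11} — ¬x11 is true.
  16. {x6, x3} — x3 is true.
  17. {¬x7, x8} — x8 is true.
  18. {x3, ¬x11} — x3 is true.
  19. {x1, x9} — x9 is true.
  20. {x3, x10} — x10 is true.
  21. {¬x6, ¬x2} — ¬x2 is true.
  22. {x8, ¬x9} — x8 is true.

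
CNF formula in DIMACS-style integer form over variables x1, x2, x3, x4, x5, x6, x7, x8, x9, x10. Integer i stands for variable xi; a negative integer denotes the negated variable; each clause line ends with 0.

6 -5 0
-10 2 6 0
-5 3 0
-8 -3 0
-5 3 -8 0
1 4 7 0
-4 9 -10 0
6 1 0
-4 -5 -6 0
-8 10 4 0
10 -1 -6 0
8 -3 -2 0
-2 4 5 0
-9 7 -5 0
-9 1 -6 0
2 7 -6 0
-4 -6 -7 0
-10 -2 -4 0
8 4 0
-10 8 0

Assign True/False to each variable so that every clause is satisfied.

x1=True, x2=False, x3=True, x4=True, x5=False, x6=False, x7=True, x8=False, x9=True, x10=False

Try x1 = True.
Try x2 = False.
For the remaining variables, x3 = True, x4 = True, x5 = False, x6 = False, x7 = True, x8 = False, x9 = True, x10 = False works.
Every clause has at least one true literal under this assignment.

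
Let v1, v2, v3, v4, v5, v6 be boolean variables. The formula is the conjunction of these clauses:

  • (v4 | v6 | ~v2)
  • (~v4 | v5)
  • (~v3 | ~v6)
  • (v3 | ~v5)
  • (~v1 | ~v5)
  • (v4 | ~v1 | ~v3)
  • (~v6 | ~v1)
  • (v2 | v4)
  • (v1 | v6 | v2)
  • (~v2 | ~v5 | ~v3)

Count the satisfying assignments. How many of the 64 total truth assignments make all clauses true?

1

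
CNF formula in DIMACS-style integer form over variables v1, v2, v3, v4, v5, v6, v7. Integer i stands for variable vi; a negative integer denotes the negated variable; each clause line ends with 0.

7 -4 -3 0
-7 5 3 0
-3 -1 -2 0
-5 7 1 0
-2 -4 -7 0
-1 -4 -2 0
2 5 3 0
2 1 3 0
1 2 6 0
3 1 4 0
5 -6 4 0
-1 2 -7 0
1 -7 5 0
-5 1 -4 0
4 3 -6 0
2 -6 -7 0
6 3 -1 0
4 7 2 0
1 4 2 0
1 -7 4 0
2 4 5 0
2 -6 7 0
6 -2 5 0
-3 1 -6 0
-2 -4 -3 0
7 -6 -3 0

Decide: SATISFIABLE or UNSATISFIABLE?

SATISFIABLE

Branch on v1: take v1 = False.
Branch on v2: take v2 = True.
The remaining clauses are satisfied by v3 = False, v4 = True, v5 = False, v6 = True, v7 = False.
Every clause has at least one true literal under this assignment.
So v1 = F, v2 = T, v3 = F, v4 = T, v5 = F, v6 = T, v7 = F is a satisfying assignment.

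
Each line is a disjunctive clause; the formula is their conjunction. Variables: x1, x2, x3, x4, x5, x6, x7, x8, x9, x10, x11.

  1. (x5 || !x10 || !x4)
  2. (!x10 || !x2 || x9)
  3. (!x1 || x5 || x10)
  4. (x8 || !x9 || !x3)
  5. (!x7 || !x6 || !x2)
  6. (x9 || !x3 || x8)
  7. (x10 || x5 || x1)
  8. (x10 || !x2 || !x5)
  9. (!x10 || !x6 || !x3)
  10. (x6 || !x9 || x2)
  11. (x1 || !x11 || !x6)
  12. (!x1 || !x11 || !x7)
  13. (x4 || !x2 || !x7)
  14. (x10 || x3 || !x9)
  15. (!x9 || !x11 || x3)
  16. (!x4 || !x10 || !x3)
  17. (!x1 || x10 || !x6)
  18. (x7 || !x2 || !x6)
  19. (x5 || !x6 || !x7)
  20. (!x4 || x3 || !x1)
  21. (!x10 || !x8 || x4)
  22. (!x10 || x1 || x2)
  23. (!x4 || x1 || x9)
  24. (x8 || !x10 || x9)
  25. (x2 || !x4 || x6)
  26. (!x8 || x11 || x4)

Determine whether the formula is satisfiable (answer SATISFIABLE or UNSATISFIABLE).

Try x1 = True.
Branch on x2: take x2 = True.
For the remaining variables, x3 = False, x4 = False, x5 = False, x6 = False, x7 = False, x8 = False, x9 = True, x10 = True, x11 = False works.
Every clause has at least one true literal under this assignment.
So x1 = 1, x2 = 1, x3 = 0, x4 = 0, x5 = 0, x6 = 0, x7 = 0, x8 = 0, x9 = 1, x10 = 1, x11 = 0 is a satisfying assignment.

SATISFIABLE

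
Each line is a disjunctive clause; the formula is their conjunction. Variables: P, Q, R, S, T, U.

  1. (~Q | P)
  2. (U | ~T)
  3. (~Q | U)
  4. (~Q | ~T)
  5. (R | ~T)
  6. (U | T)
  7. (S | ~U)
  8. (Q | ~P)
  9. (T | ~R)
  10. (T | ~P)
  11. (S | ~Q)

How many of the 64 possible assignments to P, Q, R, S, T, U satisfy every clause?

2

Satisfying assignments:
  P=F Q=F R=F S=T T=F U=T
  P=F Q=F R=T S=T T=T U=T
That's 2 in total.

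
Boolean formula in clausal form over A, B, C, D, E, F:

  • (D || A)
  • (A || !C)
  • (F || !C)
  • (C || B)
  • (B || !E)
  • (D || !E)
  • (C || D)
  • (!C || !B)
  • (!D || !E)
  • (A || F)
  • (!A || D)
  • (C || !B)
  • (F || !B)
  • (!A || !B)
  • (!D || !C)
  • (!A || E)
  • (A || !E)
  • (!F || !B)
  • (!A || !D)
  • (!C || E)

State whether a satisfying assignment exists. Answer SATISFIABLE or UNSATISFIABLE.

A = True:
  propagation gives D=True; an empty clause results — contradiction.
A = False:
  propagation gives D=True, C=False, B=True; an empty clause results — contradiction.
Every branch closes, so no satisfying assignment exists.

UNSATISFIABLE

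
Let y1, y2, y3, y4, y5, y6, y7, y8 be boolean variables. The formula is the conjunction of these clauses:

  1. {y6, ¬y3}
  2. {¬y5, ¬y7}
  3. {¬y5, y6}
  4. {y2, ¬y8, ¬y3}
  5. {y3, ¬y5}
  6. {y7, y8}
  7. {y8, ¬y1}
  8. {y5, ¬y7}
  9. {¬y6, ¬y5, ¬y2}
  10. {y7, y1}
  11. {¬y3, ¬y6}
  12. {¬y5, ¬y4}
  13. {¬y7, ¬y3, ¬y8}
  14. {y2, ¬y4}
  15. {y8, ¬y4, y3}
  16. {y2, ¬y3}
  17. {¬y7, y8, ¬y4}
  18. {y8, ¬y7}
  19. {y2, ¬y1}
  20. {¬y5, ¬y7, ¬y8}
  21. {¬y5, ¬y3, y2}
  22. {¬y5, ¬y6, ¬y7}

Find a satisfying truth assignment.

y1=True, y2=True, y3=False, y4=True, y5=False, y6=True, y7=False, y8=True

Check each clause:
  1. {¬y3, y6} — ¬y3 is true.
  2. {¬y7, ¬y5} — ¬y7 is true.
  3. {y6, ¬y5} — ¬y5 is true.
  4. {¬y3, ¬y8, y2} — y2 is true.
  5. {¬y5, y3} — ¬y5 is true.
  6. {y7, y8} — y8 is true.
  7. {¬y1, y8} — y8 is true.
  8. {¬y7, y5} — ¬y7 is true.
  9. {¬y5, ¬y6, ¬y2} — ¬y5 is true.
  10. {y7, y1} — y1 is true.
  11. {¬y3, ¬y6} — ¬y3 is true.
  12. {¬y4, ¬y5} — ¬y5 is true.
  13. {¬y8, ¬y7, ¬y3} — ¬y7 is true.
  14. {y2, ¬y4} — y2 is true.
  15. {y8, y3, ¬y4} — y8 is true.
  16. {y2, ¬y3} — y2 is true.
  17. {y8, ¬y7, ¬y4} — y8 is true.
  18. {¬y7, y8} — y8 is true.
  19. {y2, ¬y1} — y2 is true.
  20. {¬y8, ¬y7, ¬y5} — ¬y7 is true.
  21. {y2, ¬y3, ¬y5} — y2 is true.
  22. {¬y6, ¬y5, ¬y7} — ¬y7 is true.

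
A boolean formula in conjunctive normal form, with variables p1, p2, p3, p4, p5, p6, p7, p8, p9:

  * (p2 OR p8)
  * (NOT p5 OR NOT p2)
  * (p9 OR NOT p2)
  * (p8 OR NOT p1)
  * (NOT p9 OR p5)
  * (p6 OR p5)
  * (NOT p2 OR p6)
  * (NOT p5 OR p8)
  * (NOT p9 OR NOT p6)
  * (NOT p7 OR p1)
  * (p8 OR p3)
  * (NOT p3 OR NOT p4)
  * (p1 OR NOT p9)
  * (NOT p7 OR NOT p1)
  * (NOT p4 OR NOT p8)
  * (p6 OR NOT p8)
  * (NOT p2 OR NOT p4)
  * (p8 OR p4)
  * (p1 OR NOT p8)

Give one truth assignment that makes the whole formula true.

p1=True, p2=False, p3=True, p4=False, p5=True, p6=True, p7=False, p8=True, p9=False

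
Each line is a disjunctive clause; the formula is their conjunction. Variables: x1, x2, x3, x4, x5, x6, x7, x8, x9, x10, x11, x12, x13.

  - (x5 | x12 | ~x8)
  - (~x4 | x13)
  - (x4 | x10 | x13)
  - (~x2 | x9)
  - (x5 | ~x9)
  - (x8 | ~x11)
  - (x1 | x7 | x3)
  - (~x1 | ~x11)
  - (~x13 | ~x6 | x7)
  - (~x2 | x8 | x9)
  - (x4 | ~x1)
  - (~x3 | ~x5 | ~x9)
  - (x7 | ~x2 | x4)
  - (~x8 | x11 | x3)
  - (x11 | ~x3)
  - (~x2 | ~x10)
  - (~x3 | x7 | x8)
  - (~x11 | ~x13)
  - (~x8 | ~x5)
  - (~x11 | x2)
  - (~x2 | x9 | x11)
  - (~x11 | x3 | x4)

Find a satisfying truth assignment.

Pure literal: x7 appears only positively; assign x7 = True.
Pure literal: x12 appears only positively; assign x12 = True.
Set x1 = False and propagate.
Branch on x2: take x2 = False.
  then x11 is forced to False.
  then x3 is forced to False.
  then x8 is forced to False.
Branch on x4: take x4 = False.
For the remaining variables, x5 = False, x6 = True, x9 = False, x10 = False, x13 = True works.

x1=F  x2=F  x3=F  x4=F  x5=F  x6=T  x7=T  x8=F  x9=F  x10=F  x11=F  x12=T  x13=T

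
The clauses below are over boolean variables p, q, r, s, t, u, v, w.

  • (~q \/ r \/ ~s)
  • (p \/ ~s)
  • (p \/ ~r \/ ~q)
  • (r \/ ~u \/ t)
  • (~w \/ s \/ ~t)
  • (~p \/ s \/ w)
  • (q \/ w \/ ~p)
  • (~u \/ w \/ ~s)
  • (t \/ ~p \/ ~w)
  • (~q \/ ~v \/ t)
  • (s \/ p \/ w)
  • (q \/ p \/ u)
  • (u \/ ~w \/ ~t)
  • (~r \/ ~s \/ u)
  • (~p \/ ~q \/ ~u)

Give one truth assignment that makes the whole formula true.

Try p = False.
  then s is forced to False.
  then w is forced to True.
  then t is forced to False.
Set q = False and propagate.
  then u is forced to True.
  then r is forced to True.
v is now unconstrained; take v = True.

p=F, q=F, r=T, s=F, t=F, u=T, v=T, w=T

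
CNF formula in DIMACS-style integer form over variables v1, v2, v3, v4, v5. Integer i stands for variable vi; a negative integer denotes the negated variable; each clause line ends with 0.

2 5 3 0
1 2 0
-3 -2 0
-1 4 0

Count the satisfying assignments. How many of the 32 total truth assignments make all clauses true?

9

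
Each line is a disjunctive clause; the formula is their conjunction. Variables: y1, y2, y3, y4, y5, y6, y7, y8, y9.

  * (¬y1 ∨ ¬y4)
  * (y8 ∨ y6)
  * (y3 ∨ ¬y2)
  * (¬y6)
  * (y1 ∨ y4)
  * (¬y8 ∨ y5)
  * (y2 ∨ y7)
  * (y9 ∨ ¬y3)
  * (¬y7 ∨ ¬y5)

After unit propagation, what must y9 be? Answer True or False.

(¬y6) stands alone — y6 = False.
In (y8 ∨ y6), y6 is now false; y8 must hold, so y8 = True.
In (y5 ∨ ¬y8), ¬y8 is now false; y5 must hold, so y5 = True.
(¬y7 ∨ ¬y5): since y5 = True, the clause reduces to (¬y7). y7 = False.
From (y2 ∨ y7) and y7 = False: y2 = True.
From (y3 ∨ ¬y2) and y2 = True: y3 = True.
From (¬y3 ∨ y9) and y3 = True: y9 = True.

True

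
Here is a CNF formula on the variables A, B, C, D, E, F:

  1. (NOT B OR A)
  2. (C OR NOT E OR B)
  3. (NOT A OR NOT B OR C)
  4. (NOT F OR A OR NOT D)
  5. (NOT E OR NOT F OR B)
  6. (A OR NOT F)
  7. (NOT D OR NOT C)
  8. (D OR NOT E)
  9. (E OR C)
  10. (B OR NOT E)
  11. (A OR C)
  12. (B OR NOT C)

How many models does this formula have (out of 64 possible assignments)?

The models are:
  A=1 B=1 C=1 D=0 E=0 F=0
  A=1 B=1 C=1 D=0 E=0 F=1
Count: 2.

2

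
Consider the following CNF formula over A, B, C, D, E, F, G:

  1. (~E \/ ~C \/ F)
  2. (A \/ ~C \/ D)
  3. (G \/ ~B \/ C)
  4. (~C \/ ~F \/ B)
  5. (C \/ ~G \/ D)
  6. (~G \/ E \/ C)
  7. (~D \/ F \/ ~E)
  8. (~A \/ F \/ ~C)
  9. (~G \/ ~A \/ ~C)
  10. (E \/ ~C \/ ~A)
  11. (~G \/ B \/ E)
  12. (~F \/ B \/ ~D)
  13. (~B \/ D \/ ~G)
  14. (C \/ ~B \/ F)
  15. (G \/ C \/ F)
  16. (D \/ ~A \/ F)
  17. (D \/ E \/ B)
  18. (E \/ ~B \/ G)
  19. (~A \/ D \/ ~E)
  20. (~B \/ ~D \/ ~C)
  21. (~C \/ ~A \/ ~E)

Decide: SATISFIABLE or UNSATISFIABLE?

Branch on A: take A = False.
Try B = False.
For the remaining variables, C = True, D = True, E = False, F = False, G = False works.
So A=0, B=0, C=1, D=1, E=0, F=0, G=0 is a satisfying assignment.

SATISFIABLE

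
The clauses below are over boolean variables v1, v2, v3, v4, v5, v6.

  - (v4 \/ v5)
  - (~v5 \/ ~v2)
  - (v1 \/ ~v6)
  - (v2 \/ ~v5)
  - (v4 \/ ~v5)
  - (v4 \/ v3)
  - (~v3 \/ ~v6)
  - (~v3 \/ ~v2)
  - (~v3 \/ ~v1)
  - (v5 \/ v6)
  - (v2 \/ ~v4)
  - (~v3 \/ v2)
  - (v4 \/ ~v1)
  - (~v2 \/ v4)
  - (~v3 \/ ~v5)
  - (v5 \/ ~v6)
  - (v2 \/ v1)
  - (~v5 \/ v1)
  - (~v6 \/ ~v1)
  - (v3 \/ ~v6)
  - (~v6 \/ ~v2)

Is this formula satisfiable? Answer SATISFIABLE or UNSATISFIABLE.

v2 = True:
  propagation gives v5=False, v4=True, v3=False, v6=True; an empty clause results — contradiction.
v2 = False:
  propagation gives v5=False, v4=True; an empty clause results — contradiction.
Every branch closes, so no satisfying assignment exists.

UNSATISFIABLE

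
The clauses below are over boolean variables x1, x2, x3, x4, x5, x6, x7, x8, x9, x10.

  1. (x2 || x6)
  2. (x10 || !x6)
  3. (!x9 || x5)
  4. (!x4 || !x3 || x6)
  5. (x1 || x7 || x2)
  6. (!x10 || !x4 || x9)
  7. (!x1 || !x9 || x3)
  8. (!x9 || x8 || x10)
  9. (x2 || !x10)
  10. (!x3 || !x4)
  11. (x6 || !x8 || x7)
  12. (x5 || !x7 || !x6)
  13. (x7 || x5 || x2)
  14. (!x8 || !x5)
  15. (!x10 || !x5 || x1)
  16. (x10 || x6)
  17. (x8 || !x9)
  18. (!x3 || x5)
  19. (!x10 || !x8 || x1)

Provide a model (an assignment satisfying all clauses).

Pure literal: x2 appears only positively; assign x2 = True.
Pure literal: x4 appears only negated; assign x4 = False.
Branch on x1: take x1 = True.
For the remaining variables, x3 = True, x5 = True, x6 = True, x7 = False, x8 = False, x9 = False, x10 = True works.

x1 = T, x2 = T, x3 = T, x4 = F, x5 = T, x6 = T, x7 = F, x8 = F, x9 = F, x10 = T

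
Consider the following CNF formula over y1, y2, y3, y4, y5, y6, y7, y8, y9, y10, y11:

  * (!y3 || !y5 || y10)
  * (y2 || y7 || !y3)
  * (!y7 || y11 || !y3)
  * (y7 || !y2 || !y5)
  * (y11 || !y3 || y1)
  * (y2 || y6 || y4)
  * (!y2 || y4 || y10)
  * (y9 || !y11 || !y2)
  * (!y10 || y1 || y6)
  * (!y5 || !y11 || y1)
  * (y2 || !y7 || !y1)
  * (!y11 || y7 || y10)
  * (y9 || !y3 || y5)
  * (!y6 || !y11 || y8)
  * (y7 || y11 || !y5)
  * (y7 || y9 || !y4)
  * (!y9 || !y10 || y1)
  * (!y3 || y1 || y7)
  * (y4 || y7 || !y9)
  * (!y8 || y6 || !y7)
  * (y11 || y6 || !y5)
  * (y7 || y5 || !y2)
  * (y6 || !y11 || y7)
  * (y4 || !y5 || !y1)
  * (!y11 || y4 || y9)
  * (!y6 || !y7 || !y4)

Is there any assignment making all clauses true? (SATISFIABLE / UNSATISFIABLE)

SATISFIABLE

Pure literal: y3 appears only negated; assign y3 = False.
Set y1 = False and propagate.
The remaining clauses are satisfied by y2 = False, y4 = True, y5 = False, y6 = False, y7 = True, y8 = False, y9 = False, y10 = False, y11 = True.
So y1=0, y2=0, y3=0, y4=1, y5=0, y6=0, y7=1, y8=0, y9=0, y10=0, y11=1 is a satisfying assignment.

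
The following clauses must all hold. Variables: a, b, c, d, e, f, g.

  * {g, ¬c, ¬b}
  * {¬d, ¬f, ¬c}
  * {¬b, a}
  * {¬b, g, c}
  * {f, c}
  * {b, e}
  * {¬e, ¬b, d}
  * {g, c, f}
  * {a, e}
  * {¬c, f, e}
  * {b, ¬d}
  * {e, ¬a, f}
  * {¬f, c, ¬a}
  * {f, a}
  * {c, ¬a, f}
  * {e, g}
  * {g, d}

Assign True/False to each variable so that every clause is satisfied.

a = 0  b = 0  c = 0  d = 0  e = 1  f = 1  g = 1

Pure literal: g appears only positively; assign g = True.
Set a = False and propagate.
  then b is forced to False.
  then e is forced to True.
  then d is forced to False.
  then f is forced to True.
c is now unconstrained; take c = False.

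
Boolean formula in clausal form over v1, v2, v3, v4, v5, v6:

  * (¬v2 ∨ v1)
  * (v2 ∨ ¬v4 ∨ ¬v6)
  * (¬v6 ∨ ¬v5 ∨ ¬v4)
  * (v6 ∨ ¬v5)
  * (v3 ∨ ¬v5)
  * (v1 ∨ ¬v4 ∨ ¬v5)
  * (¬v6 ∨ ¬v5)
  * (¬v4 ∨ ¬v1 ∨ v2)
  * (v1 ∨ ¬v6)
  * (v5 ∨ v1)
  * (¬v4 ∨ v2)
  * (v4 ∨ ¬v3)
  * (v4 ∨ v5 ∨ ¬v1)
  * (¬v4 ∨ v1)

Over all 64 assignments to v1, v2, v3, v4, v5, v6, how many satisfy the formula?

4

The models are:
  v1=T v2=T v3=F v4=T v5=F v6=F
  v1=T v2=T v3=F v4=T v5=F v6=T
  v1=T v2=T v3=T v4=T v5=F v6=F
  v1=T v2=T v3=T v4=T v5=F v6=T
Count: 4.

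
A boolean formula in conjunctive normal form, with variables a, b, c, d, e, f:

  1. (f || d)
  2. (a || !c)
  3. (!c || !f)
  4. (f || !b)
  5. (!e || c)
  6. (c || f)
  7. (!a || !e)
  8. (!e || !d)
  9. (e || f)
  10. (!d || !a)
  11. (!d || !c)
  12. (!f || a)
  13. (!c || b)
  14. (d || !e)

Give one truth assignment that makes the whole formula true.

a=True, b=True, c=False, d=False, e=False, f=True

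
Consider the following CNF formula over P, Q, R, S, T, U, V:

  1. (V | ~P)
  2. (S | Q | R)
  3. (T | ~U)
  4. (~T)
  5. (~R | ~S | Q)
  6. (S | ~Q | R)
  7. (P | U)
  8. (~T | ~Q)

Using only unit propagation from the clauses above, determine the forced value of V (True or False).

(~T) stands alone — T = False.
(~U | T) with T = False leaves only ~U, so U = False.
In (P | U), U is now false; P must hold, so P = True.
(V | ~P): since P = True, the clause reduces to (V). V = True.

True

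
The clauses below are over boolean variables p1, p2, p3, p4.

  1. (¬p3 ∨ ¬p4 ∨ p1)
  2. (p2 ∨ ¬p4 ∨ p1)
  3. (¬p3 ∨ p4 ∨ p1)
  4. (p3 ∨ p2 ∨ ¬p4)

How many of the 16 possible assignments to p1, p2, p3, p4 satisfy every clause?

Case analysis on p4 and p1:
  p4=1, p1=1: remaining (p2,p3) ∈ {(0,1); (1,0); (1,1)} — 3.
  p4=1, p1=0: remaining (p2,p3) ∈ {(1,0)} — 1.
  p4=0, p1=1: remaining (p2,p3) ∈ {(0,0); (0,1); (1,0); (1,1)} — 4.
  p4=0, p1=0: remaining (p2,p3) ∈ {(0,0); (1,0)} — 2.
Total: 3 + 1 + 4 + 2 = 10.

10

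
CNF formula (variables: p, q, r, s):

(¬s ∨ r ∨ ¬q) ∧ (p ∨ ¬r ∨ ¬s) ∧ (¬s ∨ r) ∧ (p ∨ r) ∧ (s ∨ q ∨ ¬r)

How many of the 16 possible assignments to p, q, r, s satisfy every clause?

6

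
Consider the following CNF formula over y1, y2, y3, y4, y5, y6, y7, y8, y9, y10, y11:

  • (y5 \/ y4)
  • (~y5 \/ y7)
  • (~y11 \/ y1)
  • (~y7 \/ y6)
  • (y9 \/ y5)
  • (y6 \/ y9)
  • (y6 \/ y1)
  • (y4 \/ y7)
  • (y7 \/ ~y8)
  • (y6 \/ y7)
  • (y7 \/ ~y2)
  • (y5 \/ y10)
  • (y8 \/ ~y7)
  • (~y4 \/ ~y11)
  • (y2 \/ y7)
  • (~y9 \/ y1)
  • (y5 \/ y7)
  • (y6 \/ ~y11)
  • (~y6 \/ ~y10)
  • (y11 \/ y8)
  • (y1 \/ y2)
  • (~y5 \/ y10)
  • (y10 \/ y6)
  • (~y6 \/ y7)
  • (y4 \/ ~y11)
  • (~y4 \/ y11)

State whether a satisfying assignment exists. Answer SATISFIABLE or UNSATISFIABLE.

UNSATISFIABLE

y7 = True:
  propagation gives y6=True, y8=True, y10=False, y5=True; an empty clause results — contradiction.
y7 = False:
  propagation gives y5=False; an empty clause results — contradiction.
Every branch closes, so no satisfying assignment exists.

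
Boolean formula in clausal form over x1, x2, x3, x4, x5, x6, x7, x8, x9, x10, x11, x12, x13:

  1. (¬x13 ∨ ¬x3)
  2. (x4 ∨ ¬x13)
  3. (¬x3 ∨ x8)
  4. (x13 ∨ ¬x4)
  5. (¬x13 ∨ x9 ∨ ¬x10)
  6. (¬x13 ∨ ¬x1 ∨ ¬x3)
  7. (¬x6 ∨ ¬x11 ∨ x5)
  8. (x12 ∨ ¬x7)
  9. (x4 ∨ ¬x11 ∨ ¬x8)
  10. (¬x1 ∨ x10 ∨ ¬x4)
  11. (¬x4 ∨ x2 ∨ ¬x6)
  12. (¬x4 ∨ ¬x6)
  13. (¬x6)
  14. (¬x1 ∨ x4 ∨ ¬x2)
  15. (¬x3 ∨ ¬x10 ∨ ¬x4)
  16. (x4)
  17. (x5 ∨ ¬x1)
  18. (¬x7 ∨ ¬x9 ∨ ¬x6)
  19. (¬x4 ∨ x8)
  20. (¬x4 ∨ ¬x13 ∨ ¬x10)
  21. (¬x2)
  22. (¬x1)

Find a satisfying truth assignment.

Unit propagation: (¬x6) forces x6 = False.
Unit propagation: (x4) forces x4 = True.
Unit propagation: (x13) forces x13 = True.
The clause (¬x3) is unit: x3 must be False.
(x8) is a unit clause, so x8 = True.
Unit propagation: (¬x10) forces x10 = False.
The clause (¬x1) is unit: x1 must be False.
Unit propagation: (¬x2) forces x2 = False.
x7 occurs only negated in the remaining clauses — set x7 = False.
x5, x9, x11, x12 are now unconstrained; take x5 = False, x9 = True, x11 = True, x12 = False.
Every clause has at least one true literal under this assignment.

x1 = F  x2 = F  x3 = F  x4 = T  x5 = F  x6 = F  x7 = F  x8 = T  x9 = T  x10 = F  x11 = T  x12 = F  x13 = T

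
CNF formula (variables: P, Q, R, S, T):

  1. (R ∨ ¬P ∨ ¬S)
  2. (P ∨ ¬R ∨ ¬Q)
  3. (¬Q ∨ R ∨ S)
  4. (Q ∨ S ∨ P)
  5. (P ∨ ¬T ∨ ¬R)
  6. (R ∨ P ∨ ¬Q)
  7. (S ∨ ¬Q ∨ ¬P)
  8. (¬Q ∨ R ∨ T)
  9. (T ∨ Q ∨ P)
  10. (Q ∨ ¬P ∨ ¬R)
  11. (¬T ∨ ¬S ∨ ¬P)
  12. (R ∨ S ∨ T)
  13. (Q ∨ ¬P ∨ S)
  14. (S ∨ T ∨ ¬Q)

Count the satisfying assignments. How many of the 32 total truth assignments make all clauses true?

2

Satisfying assignments:
  P=0 Q=0 R=0 S=1 T=1
  P=1 Q=1 R=1 S=1 T=0
That's 2 in total.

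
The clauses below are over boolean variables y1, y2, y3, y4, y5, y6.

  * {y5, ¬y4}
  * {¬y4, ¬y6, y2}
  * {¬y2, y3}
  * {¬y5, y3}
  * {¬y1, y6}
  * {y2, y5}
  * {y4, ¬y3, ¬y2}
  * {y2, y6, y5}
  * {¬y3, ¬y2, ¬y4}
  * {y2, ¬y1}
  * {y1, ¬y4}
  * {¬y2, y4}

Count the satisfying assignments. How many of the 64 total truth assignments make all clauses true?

2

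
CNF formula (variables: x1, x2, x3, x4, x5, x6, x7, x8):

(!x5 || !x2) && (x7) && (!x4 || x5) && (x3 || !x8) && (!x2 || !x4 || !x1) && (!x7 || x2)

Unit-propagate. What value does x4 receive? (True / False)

Unit clause (x7) sets x7 = True.
From (x2 || !x7) and x7 = True: x2 = True.
In (!x5 || !x2), !x2 is now false; !x5 must hold, so x5 = False.
In (x5 || !x4), x5 is now false; !x4 must hold, so x4 = False.

False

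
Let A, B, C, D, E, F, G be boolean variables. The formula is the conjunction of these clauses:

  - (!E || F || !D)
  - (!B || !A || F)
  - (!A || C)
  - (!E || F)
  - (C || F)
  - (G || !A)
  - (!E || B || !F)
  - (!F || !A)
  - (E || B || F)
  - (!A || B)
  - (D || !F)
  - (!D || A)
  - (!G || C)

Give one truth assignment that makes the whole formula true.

C occurs only positively in the remaining clauses — set C = True.
Try A = False.
  then D is forced to False.
  then F is forced to False.
  then E is forced to False.
  then B is forced to True.
G is now unconstrained; take G = False.
Every clause has at least one true literal under this assignment.

A = False, B = True, C = True, D = False, E = False, F = False, G = False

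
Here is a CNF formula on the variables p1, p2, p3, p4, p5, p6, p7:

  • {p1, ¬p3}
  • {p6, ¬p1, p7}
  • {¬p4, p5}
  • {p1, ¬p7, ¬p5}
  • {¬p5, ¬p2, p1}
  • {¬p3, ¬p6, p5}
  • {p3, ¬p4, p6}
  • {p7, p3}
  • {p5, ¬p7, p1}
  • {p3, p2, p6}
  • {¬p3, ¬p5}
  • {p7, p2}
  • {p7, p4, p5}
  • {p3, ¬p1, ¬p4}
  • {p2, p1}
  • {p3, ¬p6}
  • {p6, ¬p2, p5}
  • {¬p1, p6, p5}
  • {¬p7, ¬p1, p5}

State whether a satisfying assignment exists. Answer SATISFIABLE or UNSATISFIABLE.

SATISFIABLE

Try p1 = True.
Set p2 = True and propagate.
Branch on p3: take p3 = False.
  then p7 is forced to True.
  then p4 is forced to False.
  then p6 is forced to False.
  then p5 is forced to True.
So p1=True, p2=True, p3=False, p4=False, p5=True, p6=False, p7=True is a satisfying assignment.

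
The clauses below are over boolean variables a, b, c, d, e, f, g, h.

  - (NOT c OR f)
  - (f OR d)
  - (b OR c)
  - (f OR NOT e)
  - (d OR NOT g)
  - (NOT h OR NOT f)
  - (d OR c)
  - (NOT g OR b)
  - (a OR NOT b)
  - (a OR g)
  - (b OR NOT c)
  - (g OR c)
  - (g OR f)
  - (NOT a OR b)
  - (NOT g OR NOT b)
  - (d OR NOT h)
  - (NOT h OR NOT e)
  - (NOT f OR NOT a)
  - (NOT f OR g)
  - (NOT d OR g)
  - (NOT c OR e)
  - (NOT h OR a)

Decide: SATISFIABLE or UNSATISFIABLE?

UNSATISFIABLE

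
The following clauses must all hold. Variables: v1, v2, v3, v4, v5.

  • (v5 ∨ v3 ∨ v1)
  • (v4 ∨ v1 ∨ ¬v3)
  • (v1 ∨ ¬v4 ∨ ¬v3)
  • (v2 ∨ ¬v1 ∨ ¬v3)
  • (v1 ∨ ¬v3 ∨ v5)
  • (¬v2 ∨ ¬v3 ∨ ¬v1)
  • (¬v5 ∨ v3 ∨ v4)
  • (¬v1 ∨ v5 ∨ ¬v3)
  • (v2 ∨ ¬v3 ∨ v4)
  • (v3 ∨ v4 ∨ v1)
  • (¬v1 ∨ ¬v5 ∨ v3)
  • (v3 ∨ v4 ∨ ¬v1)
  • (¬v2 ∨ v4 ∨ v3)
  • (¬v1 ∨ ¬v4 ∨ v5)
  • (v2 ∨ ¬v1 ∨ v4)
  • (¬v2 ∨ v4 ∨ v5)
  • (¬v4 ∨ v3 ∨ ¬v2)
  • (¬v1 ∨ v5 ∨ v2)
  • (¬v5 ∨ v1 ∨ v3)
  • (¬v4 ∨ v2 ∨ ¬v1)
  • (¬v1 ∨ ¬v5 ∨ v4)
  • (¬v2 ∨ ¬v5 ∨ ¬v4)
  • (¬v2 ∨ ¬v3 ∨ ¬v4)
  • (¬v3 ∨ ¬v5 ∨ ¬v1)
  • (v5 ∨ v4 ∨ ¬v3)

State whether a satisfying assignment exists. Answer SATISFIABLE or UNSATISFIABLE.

UNSATISFIABLE

v3 = True:
  v1 = True:
    propagation gives v2=True; an empty clause results — contradiction.
  v1 = False:
    propagation gives v4=True; an empty clause results — contradiction.
v3 = False:
  v4 = True:
    propagation gives v2=False, v1=False, v5=True; an empty clause results — contradiction.
  v4 = False:
    propagation gives v5=False, v1=True; an empty clause results — contradiction.
Every branch closes, so no satisfying assignment exists.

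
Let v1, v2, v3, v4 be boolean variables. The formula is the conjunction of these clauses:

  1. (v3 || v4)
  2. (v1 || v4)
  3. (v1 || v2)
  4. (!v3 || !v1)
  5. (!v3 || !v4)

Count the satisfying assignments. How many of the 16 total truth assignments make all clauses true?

3

Satisfying assignments:
  v1=F v2=T v3=F v4=T
  v1=T v2=F v3=F v4=T
  v1=T v2=T v3=F v4=T
Count: 3.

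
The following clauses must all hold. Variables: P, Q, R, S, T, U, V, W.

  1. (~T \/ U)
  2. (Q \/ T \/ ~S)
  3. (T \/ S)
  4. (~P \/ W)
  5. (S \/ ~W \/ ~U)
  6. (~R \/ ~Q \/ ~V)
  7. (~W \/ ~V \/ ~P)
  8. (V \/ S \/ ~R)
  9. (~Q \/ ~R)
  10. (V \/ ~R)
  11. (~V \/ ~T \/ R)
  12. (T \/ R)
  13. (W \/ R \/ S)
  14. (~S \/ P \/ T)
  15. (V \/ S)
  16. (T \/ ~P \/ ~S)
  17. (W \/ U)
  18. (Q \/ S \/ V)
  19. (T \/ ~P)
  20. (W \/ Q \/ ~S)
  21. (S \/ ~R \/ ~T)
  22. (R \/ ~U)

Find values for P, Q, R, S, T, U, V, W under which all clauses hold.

Branch on P: take P = False.
Set Q = False and propagate.
For the remaining variables, R = True, S = True, T = True, U = True, V = True, W = True works.

P=False, Q=False, R=True, S=True, T=True, U=True, V=True, W=True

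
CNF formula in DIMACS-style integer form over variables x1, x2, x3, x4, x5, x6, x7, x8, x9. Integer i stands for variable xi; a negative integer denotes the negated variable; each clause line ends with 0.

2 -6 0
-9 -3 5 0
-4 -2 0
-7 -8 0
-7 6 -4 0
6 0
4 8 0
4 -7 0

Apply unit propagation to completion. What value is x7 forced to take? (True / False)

Unit clause (x6) sets x6 = True.
From (!x6 || x2) and x6 = True: x2 = True.
From (!x2 || !x4) and x2 = True: x4 = False.
(x8 || x4): since x4 = False, the clause reduces to (x8). x8 = True.
(!x8 || !x7): since x8 = True, the clause reduces to (!x7). x7 = False.

False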